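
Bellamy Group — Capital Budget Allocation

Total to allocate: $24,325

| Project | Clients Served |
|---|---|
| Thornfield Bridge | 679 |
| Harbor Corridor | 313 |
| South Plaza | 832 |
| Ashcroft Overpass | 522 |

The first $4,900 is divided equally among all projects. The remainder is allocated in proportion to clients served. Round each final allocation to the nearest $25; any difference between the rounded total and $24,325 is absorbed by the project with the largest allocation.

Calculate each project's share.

First tranche $4,900 split equally: $1,225 each.
Remainder $19,425 by clients served (total 2,346): Thornfield Bridge 5,622.15 → $5,625; Harbor Corridor 2,591.66 → $2,600; South Plaza 6,889.00 → $6,900; Ashcroft Overpass 4,322.19 → $4,325.
Rounding difference −$25 on remainder applied to South Plaza.
Totals: Thornfield Bridge $1,225 + $5,625 = $6,850; Harbor Corridor $1,225 + $2,600 = $3,825; South Plaza $1,225 + $6,875 = $8,100; Ashcroft Overpass $1,225 + $4,325 = $5,550.

Thornfield Bridge: $6,850 · Harbor Corridor: $3,825 · South Plaza: $8,100 · Ashcroft Overpass: $5,550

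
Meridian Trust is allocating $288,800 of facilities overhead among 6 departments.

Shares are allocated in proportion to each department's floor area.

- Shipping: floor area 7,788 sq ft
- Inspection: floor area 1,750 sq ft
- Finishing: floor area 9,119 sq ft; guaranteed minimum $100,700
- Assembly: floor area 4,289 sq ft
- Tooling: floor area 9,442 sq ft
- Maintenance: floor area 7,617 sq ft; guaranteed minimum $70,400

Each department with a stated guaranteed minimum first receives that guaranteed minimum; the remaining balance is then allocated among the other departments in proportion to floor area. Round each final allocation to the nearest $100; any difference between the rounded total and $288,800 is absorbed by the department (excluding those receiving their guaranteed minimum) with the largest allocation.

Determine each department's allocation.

Guaranteed amounts: Finishing $100,700; Maintenance $70,400. Residual $117,700.
Residual split over remaining floor area 23,269: Shipping 39,393.51 → $39,400; Inspection 8,851.91 → $8,900; Assembly 21,694.76 → $21,700; Tooling 47,759.83 → $47,800.
Rounding difference −$100 applied to Tooling → $47,700.

Shipping: $39,400 | Inspection: $8,900 | Finishing: $100,700 | Assembly: $21,700 | Tooling: $47,700 | Maintenance: $70,400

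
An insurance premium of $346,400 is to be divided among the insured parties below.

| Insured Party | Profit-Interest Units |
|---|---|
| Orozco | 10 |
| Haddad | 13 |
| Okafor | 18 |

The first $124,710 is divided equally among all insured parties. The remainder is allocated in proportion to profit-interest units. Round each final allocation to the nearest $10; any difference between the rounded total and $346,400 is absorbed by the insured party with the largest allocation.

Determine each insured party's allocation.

Orozco: $95,640 · Haddad: $111,860 · Okafor: $138,900

Equal tier: $124,710 ÷ 3 = $41,570 apiece.
Remainder $221,690 by profit-interest units (total 41): Orozco 54,070.73 → $54,070; Haddad 70,291.95 → $70,290; Okafor 97,327.32 → $97,330.
Totals: Orozco $41,570 + $54,070 = $95,640; Haddad $41,570 + $70,290 = $111,860; Okafor $41,570 + $97,330 = $138,900.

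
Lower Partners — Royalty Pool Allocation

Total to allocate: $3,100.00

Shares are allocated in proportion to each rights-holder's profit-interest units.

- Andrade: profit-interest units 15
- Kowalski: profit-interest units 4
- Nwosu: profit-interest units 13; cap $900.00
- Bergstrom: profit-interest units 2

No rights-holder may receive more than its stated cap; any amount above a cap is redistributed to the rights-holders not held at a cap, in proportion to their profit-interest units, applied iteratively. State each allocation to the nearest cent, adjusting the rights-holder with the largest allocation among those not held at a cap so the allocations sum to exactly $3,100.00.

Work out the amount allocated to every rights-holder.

Total profit-interest units = 34.
Pro-rata shares before constraints: Andrade 1,367.6471; Kowalski 364.7059; Nwosu 1,185.2941; Bergstrom 182.3529.
Held at cap: Nwosu ($900.00); balance $2,200.00 reallocated over remaining profit-interest units 21.
Remaining shares: Andrade 1,571.4286 → $1,571.43; Kowalski 419.0476 → $419.05; Bergstrom 209.5238 → $209.52.

Andrade: $1,571.43; Kowalski: $419.05; Nwosu: $900.00; Bergstrom: $209.52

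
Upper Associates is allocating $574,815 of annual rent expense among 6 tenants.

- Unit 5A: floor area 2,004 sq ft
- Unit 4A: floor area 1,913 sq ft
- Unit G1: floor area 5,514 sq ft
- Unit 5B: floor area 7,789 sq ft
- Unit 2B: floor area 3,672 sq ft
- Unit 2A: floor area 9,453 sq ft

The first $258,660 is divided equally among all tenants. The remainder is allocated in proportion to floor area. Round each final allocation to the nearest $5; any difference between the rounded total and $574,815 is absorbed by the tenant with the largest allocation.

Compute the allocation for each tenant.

Unit 5A: $63,990 · Unit 4A: $63,040 · Unit G1: $100,560 · Unit 5B: $124,260 · Unit 2B: $81,365 · Unit 2A: $141,600

First tranche $258,660 split equally: $43,110 each.
Remainder $316,155 by floor area (total 30,345): Unit 5A 20,879.04 → $20,880; Unit 4A 19,930.94 → $19,930; Unit G1 57,448.63 → $57,450; Unit 5B 81,151.14 → $81,150; Unit 2B 38,257.41 → $38,255; Unit 2A 98,487.83 → $98,490.
Totals: Unit 5A $43,110 + $20,880 = $63,990; Unit 4A $43,110 + $19,930 = $63,040; Unit G1 $43,110 + $57,450 = $100,560; Unit 5B $43,110 + $81,150 = $124,260; Unit 2B $43,110 + $38,255 = $81,365; Unit 2A $43,110 + $98,490 = $141,600.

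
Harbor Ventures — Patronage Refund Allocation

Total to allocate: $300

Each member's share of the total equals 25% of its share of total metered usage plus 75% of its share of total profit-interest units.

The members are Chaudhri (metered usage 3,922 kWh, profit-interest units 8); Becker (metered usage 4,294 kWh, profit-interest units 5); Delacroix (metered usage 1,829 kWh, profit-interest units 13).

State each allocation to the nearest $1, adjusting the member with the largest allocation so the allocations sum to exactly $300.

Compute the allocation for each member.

Chaudhri: $99; Becker: $75; Delacroix: $126

Metered usage total 10,045; profit-interest units total 26.
Blended shares (25% metered usage + 75% profit-interest units): Chaudhri 0.3284; Becker 0.2511; Delacroix 0.4205.
Proportional shares: Chaudhri 98.51; Becker 75.33; Delacroix 126.16.
After rounding ($1): Chaudhri $99; Becker $75; Delacroix $126. Sum = $300.
No rounding difference to absorb.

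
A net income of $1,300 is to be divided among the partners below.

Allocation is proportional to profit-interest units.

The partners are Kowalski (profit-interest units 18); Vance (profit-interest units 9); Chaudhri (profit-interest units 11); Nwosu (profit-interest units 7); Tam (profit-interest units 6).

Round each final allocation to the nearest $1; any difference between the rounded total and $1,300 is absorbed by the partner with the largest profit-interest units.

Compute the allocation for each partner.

Total profit-interest units = 51.
Pro-rata amounts: Kowalski 18/51 × $1,300 = 458.82; Vance 9/51 × $1,300 = 229.41; Chaudhri 11/51 × $1,300 = 280.39; Nwosu 7/51 × $1,300 = 178.43; Tam 6/51 × $1,300 = 152.94.
After rounding ($1): Kowalski $459; Vance $229; Chaudhri $280; Nwosu $178; Tam $153. Sum = $1,299.
Difference $1,300 − $1,299 = +$1 applied to largest profit-interest units (Kowalski): Kowalski becomes $460.

Kowalski: $460; Vance: $229; Chaudhri: $280; Nwosu: $178; Tam: $153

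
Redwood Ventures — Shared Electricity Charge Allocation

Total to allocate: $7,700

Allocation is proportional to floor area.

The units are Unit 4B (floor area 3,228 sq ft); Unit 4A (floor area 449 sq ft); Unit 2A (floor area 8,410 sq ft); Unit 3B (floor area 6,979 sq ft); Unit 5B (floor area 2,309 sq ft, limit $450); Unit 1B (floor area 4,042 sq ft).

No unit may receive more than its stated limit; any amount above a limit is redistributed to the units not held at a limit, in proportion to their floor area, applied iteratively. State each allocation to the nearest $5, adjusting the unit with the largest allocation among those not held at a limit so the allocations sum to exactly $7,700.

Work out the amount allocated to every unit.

Unit 4B: $1,015; Unit 4A: $140; Unit 2A: $2,635; Unit 3B: $2,190; Unit 5B: $450; Unit 1B: $1,270

Sum of floor area: 25,417.
Pro-rata shares before constraints: Unit 4B 977.91; Unit 4A 136.02; Unit 2A 2,547.78; Unit 3B 2,114.27; Unit 5B 699.50; Unit 1B 1,224.51.
Held at cap: Unit 5B ($450); balance $7,250 reallocated over remaining floor area 23,108.
Shares after redistribution: Unit 4B 1,012.77 → $1,015; Unit 4A 140.87 → $140; Unit 2A 2,638.59 → $2,640; Unit 3B 2,189.62 → $2,190; Unit 1B 1,268.15 → $1,270.
Rounding difference −$5 applied to Unit 2A → $2,635.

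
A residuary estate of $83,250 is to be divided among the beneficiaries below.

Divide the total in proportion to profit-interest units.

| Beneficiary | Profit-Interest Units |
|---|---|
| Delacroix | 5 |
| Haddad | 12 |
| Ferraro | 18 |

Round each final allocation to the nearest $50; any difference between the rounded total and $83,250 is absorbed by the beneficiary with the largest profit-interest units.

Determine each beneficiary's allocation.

Delacroix: $11,900; Haddad: $28,550; Ferraro: $42,800

Total profit-interest units = 5 + 12 + 18 = 35.
Unrounded shares: Delacroix 11,892.86; Haddad 28,542.86; Ferraro 42,814.29.
Rounded to nearest $50: Delacroix $11,900; Haddad $28,550; Ferraro $42,800. Sum = $83,250.
No rounding difference to absorb.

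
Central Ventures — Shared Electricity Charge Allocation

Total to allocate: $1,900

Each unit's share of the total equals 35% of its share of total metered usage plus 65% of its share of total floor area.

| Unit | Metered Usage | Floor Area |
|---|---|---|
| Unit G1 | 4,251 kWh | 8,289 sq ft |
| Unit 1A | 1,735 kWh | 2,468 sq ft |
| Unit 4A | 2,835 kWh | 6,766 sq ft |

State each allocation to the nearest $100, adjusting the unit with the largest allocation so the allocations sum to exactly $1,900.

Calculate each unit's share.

Unit G1: $900 | Unit 1A: $300 | Unit 4A: $700

Totals — metered usage 8,821, floor area 17,523.
Composite weights (35% metered usage + 65% floor area): Unit G1 0.4761; Unit 1A 0.1604; Unit 4A 0.3635.
Raw shares: Unit G1 904.67; Unit 1A 304.74; Unit 4A 690.59.
Rounded to nearest $100: Unit G1 $900; Unit 1A $300; Unit 4A $700. Sum = $1,900.
Sum already equals the total — no adjustment.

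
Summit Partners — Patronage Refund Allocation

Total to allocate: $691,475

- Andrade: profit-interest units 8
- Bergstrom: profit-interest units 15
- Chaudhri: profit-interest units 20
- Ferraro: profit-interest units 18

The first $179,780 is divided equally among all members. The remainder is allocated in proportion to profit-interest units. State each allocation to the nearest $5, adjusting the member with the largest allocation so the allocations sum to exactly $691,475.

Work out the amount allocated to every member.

Andrade: $112,055 | Bergstrom: $170,770 | Chaudhri: $212,715 | Ferraro: $195,935

First tranche $179,780 split equally: $44,945 each.
Remainder $511,695 by profit-interest units (total 61): Andrade 67,107.54 → $67,110; Bergstrom 125,826.64 → $125,825; Chaudhri 167,768.85 → $167,770; Ferraro 150,991.97 → $150,990.
Totals: Andrade $44,945 + $67,110 = $112,055; Bergstrom $44,945 + $125,825 = $170,770; Chaudhri $44,945 + $167,770 = $212,715; Ferraro $44,945 + $150,990 = $195,935.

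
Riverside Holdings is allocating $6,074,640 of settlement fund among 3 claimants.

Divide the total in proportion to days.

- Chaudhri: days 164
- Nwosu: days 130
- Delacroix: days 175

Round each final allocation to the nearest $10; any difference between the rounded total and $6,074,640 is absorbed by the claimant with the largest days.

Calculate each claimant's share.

Chaudhri: $2,124,180 | Nwosu: $1,683,800 | Delacroix: $2,266,660

Combined days = 164 + 130 + 175 = 469.
Proportional shares: Chaudhri 2,124,181.15; Nwosu 1,683,802.13; Delacroix 2,266,656.72.
After rounding ($10): Chaudhri $2,124,180; Nwosu $1,683,800; Delacroix $2,266,660. Sum = $6,074,640.
No rounding difference to absorb.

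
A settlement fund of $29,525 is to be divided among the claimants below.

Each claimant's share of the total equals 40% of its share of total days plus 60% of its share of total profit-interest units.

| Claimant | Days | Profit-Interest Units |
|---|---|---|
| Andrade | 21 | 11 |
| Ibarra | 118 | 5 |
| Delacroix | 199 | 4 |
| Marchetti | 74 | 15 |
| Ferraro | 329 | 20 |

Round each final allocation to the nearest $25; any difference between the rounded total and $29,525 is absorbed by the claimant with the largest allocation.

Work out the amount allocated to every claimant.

Andrade: $3,875 | Ibarra: $3,500 | Delacroix: $4,450 | Marchetti: $6,000 | Ferraro: $11,700

Totals — days 741, profit-interest units 55.
Composite weights (40% days + 60% profit-interest units): Andrade 0.1313; Ibarra 0.1182; Delacroix 0.1511; Marchetti 0.2036; Ferraro 0.3958.
Raw shares: Andrade 3,877.70; Ibarra 3,491.13; Delacroix 4,460.01; Marchetti 6,010.77; Ferraro 11,685.39.
Rounded to nearest $25: Andrade $3,875; Ibarra $3,500; Delacroix $4,450; Marchetti $6,000; Ferraro $11,675. Sum = $29,500.
Difference $29,525 − $29,500 = +$25 applied to largest allocation (Ferraro): Ferraro becomes $11,700.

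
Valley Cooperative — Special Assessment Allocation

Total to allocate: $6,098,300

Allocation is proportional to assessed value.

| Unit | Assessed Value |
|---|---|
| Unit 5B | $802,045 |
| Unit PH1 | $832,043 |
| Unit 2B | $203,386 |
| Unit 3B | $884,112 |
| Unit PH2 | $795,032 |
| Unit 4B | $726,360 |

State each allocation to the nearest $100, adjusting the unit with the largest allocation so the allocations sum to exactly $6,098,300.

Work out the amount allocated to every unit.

Total assessed value = 4,242,978.
Proportional shares: Unit 5B 802,045/4,242,978 × $6,098,300 = 1,152,754.27; Unit PH1 832,043/4,242,978 × $6,098,300 = 1,195,869.46; Unit 2B 203,386/4,242,978 × $6,098,300 = 292,320.36; Unit 3B 884,112/4,242,978 × $6,098,300 = 1,270,706.61; Unit PH2 795,032/4,242,978 × $6,098,300 = 1,142,674.71; Unit 4B 726,360/4,242,978 × $6,098,300 = 1,043,974.58.
At nearest $100: Unit 5B $1,152,800; Unit PH1 $1,195,900; Unit 2B $292,300; Unit 3B $1,270,700; Unit PH2 $1,142,700; Unit 4B $1,044,000. Sum = $6,098,400.
Difference $6,098,300 − $6,098,400 = −$100 applied to largest allocation (Unit 3B): Unit 3B becomes $1,270,600.

Unit 5B: $1,152,800 · Unit PH1: $1,195,900 · Unit 2B: $292,300 · Unit 3B: $1,270,600 · Unit PH2: $1,142,700 · Unit 4B: $1,044,000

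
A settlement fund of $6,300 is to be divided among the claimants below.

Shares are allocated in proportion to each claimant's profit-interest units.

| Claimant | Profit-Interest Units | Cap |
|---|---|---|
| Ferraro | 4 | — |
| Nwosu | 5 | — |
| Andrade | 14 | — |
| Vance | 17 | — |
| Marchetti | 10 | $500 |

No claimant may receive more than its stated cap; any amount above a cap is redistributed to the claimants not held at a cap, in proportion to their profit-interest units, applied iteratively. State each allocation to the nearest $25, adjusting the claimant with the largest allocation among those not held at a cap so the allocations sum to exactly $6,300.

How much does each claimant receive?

Ferraro: $575 | Nwosu: $725 | Andrade: $2,025 | Vance: $2,475 | Marchetti: $500

Profit-interest units total: 50.
Pro-rata shares before constraints: Ferraro 504.00; Nwosu 630.00; Andrade 1,764.00; Vance 2,142.00; Marchetti 1,260.00.
Held at cap: Marchetti ($500); balance $5,800 reallocated over remaining profit-interest units 40.
Remaining shares: Ferraro 580.00 → $575; Nwosu 725.00 → $725; Andrade 2,030.00 → $2,025; Vance 2,465.00 → $2,475.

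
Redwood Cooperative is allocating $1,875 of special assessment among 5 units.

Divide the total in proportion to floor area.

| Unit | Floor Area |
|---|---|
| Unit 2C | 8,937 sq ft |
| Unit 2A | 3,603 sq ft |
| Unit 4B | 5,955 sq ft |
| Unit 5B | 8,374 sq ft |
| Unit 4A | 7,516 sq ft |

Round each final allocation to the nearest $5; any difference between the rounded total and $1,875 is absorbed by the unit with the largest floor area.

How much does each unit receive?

Unit 2C: $490 · Unit 2A: $195 · Unit 4B: $325 · Unit 5B: $455 · Unit 4A: $410

Floor area total: 34,385.
Pro-rata amounts: Unit 2C 8,937/34,385 × $1,875 = 487.33; Unit 2A 3,603/34,385 × $1,875 = 196.47; Unit 4B 5,955/34,385 × $1,875 = 324.72; Unit 5B 8,374/34,385 × $1,875 = 456.63; Unit 4A 7,516/34,385 × $1,875 = 409.84.
Rounded to nearest $5: Unit 2C $485; Unit 2A $195; Unit 4B $325; Unit 5B $455; Unit 4A $410. Sum = $1,870.
Difference $1,875 − $1,870 = +$5 applied to largest floor area (Unit 2C): Unit 2C becomes $490.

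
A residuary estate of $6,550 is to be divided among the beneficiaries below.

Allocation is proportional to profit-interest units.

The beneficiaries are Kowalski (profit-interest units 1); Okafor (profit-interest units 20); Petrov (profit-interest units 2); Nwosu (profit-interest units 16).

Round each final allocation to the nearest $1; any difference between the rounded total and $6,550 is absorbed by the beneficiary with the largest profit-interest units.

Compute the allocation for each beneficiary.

Combined profit-interest units = 1 + 20 + 2 + 16 = 39.
Unrounded shares: Kowalski 167.95; Okafor 3,358.97; Petrov 335.90; Nwosu 2,687.18.
Rounded to nearest $1: Kowalski $168; Okafor $3,359; Petrov $336; Nwosu $2,687. Sum = $6,550.
Rounded total matches; no reconciliation needed.

Kowalski: $168 · Okafor: $3,359 · Petrov: $336 · Nwosu: $2,687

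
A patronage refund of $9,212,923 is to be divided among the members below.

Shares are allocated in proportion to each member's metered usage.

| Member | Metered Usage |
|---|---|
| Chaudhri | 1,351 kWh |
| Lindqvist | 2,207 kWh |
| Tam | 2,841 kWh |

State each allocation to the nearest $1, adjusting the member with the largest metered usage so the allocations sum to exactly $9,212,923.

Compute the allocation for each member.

Chaudhri: $1,945,094 · Lindqvist: $3,177,515 · Tam: $4,090,314

Sum of metered usage: 1,351 + 2,207 + 2,841 = 6,399.
Unrounded shares: Chaudhri 1,945,094.39; Lindqvist 3,177,515.40; Tam 4,090,313.21.
Rounded to nearest $1: Chaudhri $1,945,094; Lindqvist $3,177,515; Tam $4,090,313. Sum = $9,212,922.
Difference $9,212,923 − $9,212,922 = +$1 applied to largest metered usage (Tam): Tam becomes $4,090,314.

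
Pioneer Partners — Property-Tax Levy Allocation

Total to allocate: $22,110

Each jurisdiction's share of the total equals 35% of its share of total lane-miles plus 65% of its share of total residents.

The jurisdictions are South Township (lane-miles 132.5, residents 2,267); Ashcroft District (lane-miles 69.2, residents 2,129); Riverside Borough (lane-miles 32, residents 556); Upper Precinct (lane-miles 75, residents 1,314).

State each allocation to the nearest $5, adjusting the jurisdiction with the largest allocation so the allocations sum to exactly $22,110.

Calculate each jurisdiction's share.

Lane-miles total 308.7; residents total 6,266.
Combined weights (35% lane-miles + 65% residents): South Township 0.3854; Ashcroft District 0.2993; Riverside Borough 0.0940; Upper Precinct 0.2213.
Proportional shares: South Township 8,521.03; Ashcroft District 6,617.71; Riverside Borough 2,077.40; Upper Precinct 4,893.85.
At nearest $5: South Township $8,520; Ashcroft District $6,620; Riverside Borough $2,075; Upper Precinct $4,895. Sum = $22,110.
Rounded total matches; no reconciliation needed.

South Township: $8,520; Ashcroft District: $6,620; Riverside Borough: $2,075; Upper Precinct: $4,895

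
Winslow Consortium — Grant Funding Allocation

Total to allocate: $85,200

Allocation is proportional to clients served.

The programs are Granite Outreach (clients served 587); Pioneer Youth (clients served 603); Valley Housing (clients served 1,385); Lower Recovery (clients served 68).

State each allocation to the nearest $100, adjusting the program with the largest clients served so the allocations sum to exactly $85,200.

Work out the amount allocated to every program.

Granite Outreach: $18,900; Pioneer Youth: $19,400; Valley Housing: $44,700; Lower Recovery: $2,200

Total clients served = 2,643.
Proportional shares: Granite Outreach 587/2,643 × $85,200 = 18,922.59; Pioneer Youth 603/2,643 × $85,200 = 19,438.37; Valley Housing 1,385/2,643 × $85,200 = 44,646.99; Lower Recovery 68/2,643 × $85,200 = 2,192.05.
At nearest $100: Granite Outreach $18,900; Pioneer Youth $19,400; Valley Housing $44,600; Lower Recovery $2,200. Sum = $85,100.
Difference $85,200 − $85,100 = +$100 applied to largest clients served (Valley Housing): Valley Housing becomes $44,700.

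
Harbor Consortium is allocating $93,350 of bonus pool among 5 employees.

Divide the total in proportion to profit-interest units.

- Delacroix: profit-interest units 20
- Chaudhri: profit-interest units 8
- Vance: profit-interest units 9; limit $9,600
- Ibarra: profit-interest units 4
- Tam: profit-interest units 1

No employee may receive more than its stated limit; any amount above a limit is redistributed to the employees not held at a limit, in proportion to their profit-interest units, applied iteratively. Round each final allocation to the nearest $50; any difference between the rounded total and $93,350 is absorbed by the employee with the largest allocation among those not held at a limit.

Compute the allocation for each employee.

Delacroix: $50,750; Chaudhri: $20,300; Vance: $9,600; Ibarra: $10,150; Tam: $2,550

Combined profit-interest units = 42.
Proportional shares (ignoring caps): Delacroix 44,452.38; Chaudhri 17,780.95; Vance 20,003.57; Ibarra 8,890.48; Tam 2,222.62.
Held at cap: Vance ($9,600); remaining pool $83,750 reallocated over remaining profit-interest units 33.
Redistributed shares: Delacroix 50,757.58 → $50,750; Chaudhri 20,303.03 → $20,300; Ibarra 10,151.52 → $10,150; Tam 2,537.88 → $2,550.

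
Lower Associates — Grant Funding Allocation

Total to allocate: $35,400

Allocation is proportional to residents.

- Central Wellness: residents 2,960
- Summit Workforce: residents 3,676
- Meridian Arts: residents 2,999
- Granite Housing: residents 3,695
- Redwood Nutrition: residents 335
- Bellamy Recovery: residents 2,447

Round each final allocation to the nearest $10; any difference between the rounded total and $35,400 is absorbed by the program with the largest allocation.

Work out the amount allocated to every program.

Combined residents = 16,112.
Unrounded shares: Central Wellness 2,960/16,112 × $35,400 = 6,503.48; Summit Workforce 3,676/16,112 × $35,400 = 8,076.61; Meridian Arts 2,999/16,112 × $35,400 = 6,589.16; Granite Housing 3,695/16,112 × $35,400 = 8,118.36; Redwood Nutrition 335/16,112 × $35,400 = 736.04; Bellamy Recovery 2,447/16,112 × $35,400 = 5,376.35.
After rounding ($10): Central Wellness $6,500; Summit Workforce $8,080; Meridian Arts $6,590; Granite Housing $8,120; Redwood Nutrition $740; Bellamy Recovery $5,380. Sum = $35,410.
Difference $35,400 − $35,410 = −$10 applied to largest allocation (Granite Housing): Granite Housing becomes $8,110.

Central Wellness: $6,500; Summit Workforce: $8,080; Meridian Arts: $6,590; Granite Housing: $8,110; Redwood Nutrition: $740; Bellamy Recovery: $5,380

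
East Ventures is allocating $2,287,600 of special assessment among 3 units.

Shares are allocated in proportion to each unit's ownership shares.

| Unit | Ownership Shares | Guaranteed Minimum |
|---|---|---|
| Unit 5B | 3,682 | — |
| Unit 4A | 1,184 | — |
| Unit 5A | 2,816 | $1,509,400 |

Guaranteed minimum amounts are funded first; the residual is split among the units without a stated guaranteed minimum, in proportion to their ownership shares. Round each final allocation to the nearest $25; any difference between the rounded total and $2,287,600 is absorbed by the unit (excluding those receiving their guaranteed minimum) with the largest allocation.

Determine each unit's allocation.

Minimums first: Unit 5A $1,509,400. Remaining pool $778,200.
Remaining pool split over remaining ownership shares 4,866: Unit 5B 588,847.60 → $588,850; Unit 4A 189,352.40 → $189,350.

Unit 5B: $588,850; Unit 4A: $189,350; Unit 5A: $1,509,400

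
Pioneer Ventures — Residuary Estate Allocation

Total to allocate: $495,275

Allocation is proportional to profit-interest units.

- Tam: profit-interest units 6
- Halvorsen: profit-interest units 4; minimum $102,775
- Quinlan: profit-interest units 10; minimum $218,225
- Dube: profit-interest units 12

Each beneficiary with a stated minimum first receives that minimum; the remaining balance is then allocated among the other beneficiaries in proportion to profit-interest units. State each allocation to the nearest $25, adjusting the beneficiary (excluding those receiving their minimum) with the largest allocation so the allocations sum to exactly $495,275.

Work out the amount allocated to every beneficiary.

Tam: $58,100 · Halvorsen: $102,775 · Quinlan: $218,225 · Dube: $116,175

Fund the minimums — Halvorsen $102,775; Quinlan $218,225. Residual $174,275.
Residual split over remaining profit-interest units 18: Tam 58,091.67 → $58,100; Dube 116,183.33 → $116,175.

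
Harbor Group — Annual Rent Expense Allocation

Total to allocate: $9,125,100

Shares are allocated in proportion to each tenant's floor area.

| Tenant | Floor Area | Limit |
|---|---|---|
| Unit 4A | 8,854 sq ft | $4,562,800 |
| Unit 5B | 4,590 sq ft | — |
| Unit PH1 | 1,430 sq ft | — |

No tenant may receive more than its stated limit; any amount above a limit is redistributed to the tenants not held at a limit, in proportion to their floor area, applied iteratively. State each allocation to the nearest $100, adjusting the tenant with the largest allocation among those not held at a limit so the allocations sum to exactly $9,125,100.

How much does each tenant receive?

Sum of floor area: 14,874.
Pro-rata shares before constraints: Unit 4A 5,431,870.07; Unit 5B 2,815,934.45; Unit PH1 877,295.48.
Held at cap: Unit 4A ($4,562,800); balance $4,562,300 reallocated over remaining floor area 6,020.
Remaining shares: Unit 5B 3,478,564.29 → $3,478,600; Unit PH1 1,083,735.71 → $1,083,700.

Unit 4A: $4,562,800 · Unit 5B: $3,478,600 · Unit PH1: $1,083,700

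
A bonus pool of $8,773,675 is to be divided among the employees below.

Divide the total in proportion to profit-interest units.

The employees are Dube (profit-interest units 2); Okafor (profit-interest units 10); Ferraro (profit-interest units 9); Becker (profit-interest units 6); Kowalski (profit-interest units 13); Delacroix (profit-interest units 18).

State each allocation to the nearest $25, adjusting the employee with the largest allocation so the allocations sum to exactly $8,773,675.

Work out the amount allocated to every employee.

Dube: $302,550; Okafor: $1,512,700; Ferraro: $1,361,425; Becker: $907,625; Kowalski: $1,966,525; Delacroix: $2,722,850

Total profit-interest units = 58.
Proportional shares: Dube 2/58 × $8,773,675 = 302,540.52; Okafor 10/58 × $8,773,675 = 1,512,702.59; Ferraro 9/58 × $8,773,675 = 1,361,432.33; Becker 6/58 × $8,773,675 = 907,621.55; Kowalski 13/58 × $8,773,675 = 1,966,513.36; Delacroix 18/58 × $8,773,675 = 2,722,864.66.
At nearest $25: Dube $302,550; Okafor $1,512,700; Ferraro $1,361,425; Becker $907,625; Kowalski $1,966,525; Delacroix $2,722,875. Sum = $8,773,700.
Difference $8,773,675 − $8,773,700 = −$25 applied to largest allocation (Delacroix): Delacroix becomes $2,722,850.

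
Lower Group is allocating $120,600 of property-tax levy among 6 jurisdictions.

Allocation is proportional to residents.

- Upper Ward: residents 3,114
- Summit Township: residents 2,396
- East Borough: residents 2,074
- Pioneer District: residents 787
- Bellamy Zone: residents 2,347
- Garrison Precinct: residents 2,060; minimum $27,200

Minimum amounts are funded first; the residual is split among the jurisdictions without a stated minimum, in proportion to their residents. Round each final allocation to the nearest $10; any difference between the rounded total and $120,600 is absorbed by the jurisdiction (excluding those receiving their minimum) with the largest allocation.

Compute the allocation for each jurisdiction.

Minimums first: Garrison Precinct $27,200. Residual $93,400.
Residual split over remaining residents 10,718: Upper Ward 27,136.37 → $27,140; Summit Township 20,879.49 → $20,880; East Borough 18,073.48 → $18,070; Pioneer District 6,858.16 → $6,860; Bellamy Zone 20,452.49 → $20,450.

Upper Ward: $27,140 · Summit Township: $20,880 · East Borough: $18,070 · Pioneer District: $6,860 · Bellamy Zone: $20,450 · Garrison Precinct: $27,200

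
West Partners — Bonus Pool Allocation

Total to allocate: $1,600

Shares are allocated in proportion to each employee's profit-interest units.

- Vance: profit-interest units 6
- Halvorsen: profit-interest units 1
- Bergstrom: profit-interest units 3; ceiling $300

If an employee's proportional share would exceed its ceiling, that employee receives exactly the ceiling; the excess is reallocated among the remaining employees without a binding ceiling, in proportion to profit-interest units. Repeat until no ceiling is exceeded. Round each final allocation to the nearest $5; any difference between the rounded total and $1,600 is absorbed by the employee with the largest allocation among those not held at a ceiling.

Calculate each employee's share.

Total profit-interest units = 10.
Unconstrained shares: Vance 960.00; Halvorsen 160.00; Bergstrom 480.00.
Capped: Bergstrom ($300); balance $1,300 reallocated over remaining profit-interest units 7.
Shares after redistribution: Vance 1,114.29 → $1,115; Halvorsen 185.71 → $185.

Vance: $1,115 | Halvorsen: $185 | Bergstrom: $300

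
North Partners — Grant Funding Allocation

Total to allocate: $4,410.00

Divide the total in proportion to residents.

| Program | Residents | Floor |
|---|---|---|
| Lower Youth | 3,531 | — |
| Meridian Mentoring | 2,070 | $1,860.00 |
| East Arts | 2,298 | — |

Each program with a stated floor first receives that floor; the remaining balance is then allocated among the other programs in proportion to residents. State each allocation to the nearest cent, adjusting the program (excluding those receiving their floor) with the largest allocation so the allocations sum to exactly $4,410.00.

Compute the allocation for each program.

Minimums first: Meridian Mentoring $1,860.00. Residual $2,550.00.
Residual split over remaining residents 5,829: Lower Youth 1,544.6989 → $1,544.70; East Arts 1,005.3011 → $1,005.30.

Lower Youth: $1,544.70 · Meridian Mentoring: $1,860.00 · East Arts: $1,005.30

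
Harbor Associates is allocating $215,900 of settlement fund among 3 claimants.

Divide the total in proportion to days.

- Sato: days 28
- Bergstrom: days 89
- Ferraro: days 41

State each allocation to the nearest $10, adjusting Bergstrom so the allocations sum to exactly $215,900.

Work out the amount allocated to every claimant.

Combined days = 158.
Unrounded shares: Sato 28/158 × $215,900 = 38,260.76; Bergstrom 89/158 × $215,900 = 121,614.56; Ferraro 41/158 × $215,900 = 56,024.68.
At nearest $10: Sato $38,260; Bergstrom $121,610; Ferraro $56,020. Sum = $215,890.
Difference $215,900 − $215,890 = +$10 applied to Bergstrom: Bergstrom becomes $121,620.

Sato: $38,260 | Bergstrom: $121,620 | Ferraro: $56,020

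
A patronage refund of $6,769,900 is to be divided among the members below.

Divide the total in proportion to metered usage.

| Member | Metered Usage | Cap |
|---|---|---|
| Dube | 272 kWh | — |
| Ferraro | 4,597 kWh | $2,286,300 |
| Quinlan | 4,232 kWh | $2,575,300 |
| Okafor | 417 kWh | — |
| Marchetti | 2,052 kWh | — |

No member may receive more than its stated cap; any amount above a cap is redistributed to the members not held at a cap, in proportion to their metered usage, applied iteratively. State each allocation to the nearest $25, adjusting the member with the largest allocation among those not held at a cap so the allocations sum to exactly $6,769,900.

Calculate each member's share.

Sum of metered usage: 11,570.
Pro-rata shares before constraints: Dube 159,154.09; Ferraro 2,689,821.11; Quinlan 2,476,250.37; Okafor 243,997.26; Marchetti 1,200,677.17.
Cap binds for Ferraro ($2,286,300); residual $4,483,600 reallocated over remaining metered usage 6,973.
Cap binds for Quinlan ($2,575,300); residual $1,908,300 reallocated over remaining metered usage 2,741.
Remaining shares: Dube 189,367.97 → $189,375; Okafor 290,317.80 → $290,325; Marchetti 1,428,614.23 → $1,428,625.
Rounding difference −$25 applied to Marchetti → $1,428,600.

Dube: $189,375; Ferraro: $2,286,300; Quinlan: $2,575,300; Okafor: $290,325; Marchetti: $1,428,600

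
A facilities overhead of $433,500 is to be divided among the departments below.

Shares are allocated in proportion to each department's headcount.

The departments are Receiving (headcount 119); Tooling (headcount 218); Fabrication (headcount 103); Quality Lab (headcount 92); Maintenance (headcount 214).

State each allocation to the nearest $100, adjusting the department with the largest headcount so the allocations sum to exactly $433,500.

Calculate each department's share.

Receiving: $69,200 · Tooling: $126,500 · Fabrication: $59,900 · Quality Lab: $53,500 · Maintenance: $124,400

Combined headcount = 746.
Unrounded shares: Receiving 119/746 × $433,500 = 69,150.80; Tooling 218/746 × $433,500 = 126,679.62; Fabrication 103/746 × $433,500 = 59,853.22; Quality Lab 92/746 × $433,500 = 53,461.13; Maintenance 214/746 × $433,500 = 124,355.23.
At nearest $100: Receiving $69,200; Tooling $126,700; Fabrication $59,900; Quality Lab $53,500; Maintenance $124,400. Sum = $433,700.
Difference $433,500 − $433,700 = −$200 applied to largest headcount (Tooling): Tooling becomes $126,500.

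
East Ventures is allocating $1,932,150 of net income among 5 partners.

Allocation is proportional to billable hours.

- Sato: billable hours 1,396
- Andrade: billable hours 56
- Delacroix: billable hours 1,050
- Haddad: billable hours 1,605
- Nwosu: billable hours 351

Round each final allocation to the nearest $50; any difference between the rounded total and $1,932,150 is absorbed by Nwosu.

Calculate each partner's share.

Sum of billable hours: 4,458.
Proportional shares: Sato 1,396/4,458 × $1,932,150 = 605,042.93; Andrade 56/4,458 × $1,932,150 = 24,271.06; Delacroix 1,050/4,458 × $1,932,150 = 455,082.44; Haddad 1,605/4,458 × $1,932,150 = 695,626.01; Nwosu 351/4,458 × $1,932,150 = 152,127.56.
Rounded to nearest $50: Sato $605,050; Andrade $24,250; Delacroix $455,100; Haddad $695,650; Nwosu $152,150. Sum = $1,932,200.
Difference $1,932,150 − $1,932,200 = −$50 applied to Nwosu: Nwosu becomes $152,100.

Sato: $605,050 | Andrade: $24,250 | Delacroix: $455,100 | Haddad: $695,650 | Nwosu: $152,100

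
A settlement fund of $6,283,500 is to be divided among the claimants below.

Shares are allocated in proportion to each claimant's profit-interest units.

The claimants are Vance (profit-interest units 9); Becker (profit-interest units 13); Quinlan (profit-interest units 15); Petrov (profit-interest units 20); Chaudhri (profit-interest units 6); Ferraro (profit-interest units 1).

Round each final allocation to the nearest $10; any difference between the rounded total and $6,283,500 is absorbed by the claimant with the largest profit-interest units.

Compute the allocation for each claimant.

Total profit-interest units = 64.
Raw shares: Vance 9/64 × $6,283,500 = 883,617.19; Becker 13/64 × $6,283,500 = 1,276,335.94; Quinlan 15/64 × $6,283,500 = 1,472,695.31; Petrov 20/64 × $6,283,500 = 1,963,593.75; Chaudhri 6/64 × $6,283,500 = 589,078.12; Ferraro 1/64 × $6,283,500 = 98,179.69.
Rounded to nearest $10: Vance $883,620; Becker $1,276,340; Quinlan $1,472,700; Petrov $1,963,590; Chaudhri $589,080; Ferraro $98,180. Sum = $6,283,510.
Difference $6,283,500 − $6,283,510 = −$10 applied to largest profit-interest units (Petrov): Petrov becomes $1,963,580.

Vance: $883,620 | Becker: $1,276,340 | Quinlan: $1,472,700 | Petrov: $1,963,580 | Chaudhri: $589,080 | Ferraro: $98,180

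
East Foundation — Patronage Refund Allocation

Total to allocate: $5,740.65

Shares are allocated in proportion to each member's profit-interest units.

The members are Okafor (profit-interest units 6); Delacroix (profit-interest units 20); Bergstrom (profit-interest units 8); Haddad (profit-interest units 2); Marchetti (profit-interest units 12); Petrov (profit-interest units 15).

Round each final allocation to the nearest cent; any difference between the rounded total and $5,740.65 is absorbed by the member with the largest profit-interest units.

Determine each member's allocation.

Sum of profit-interest units: 6 + 20 + 8 + 2 + 12 + 15 = 63.
Pro-rata amounts: Okafor 546.7286; Delacroix 1,822.4286; Bergstrom 728.9714; Haddad 182.2429; Marchetti 1,093.4571; Petrov 1,366.8214.
Rounded to nearest cent: Okafor $546.73; Delacroix $1,822.43; Bergstrom $728.97; Haddad $182.24; Marchetti $1,093.46; Petrov $1,366.82. Sum = $5,740.65.
No rounding difference to absorb.

Okafor: $546.73 · Delacroix: $1,822.43 · Bergstrom: $728.97 · Haddad: $182.24 · Marchetti: $1,093.46 · Petrov: $1,366.82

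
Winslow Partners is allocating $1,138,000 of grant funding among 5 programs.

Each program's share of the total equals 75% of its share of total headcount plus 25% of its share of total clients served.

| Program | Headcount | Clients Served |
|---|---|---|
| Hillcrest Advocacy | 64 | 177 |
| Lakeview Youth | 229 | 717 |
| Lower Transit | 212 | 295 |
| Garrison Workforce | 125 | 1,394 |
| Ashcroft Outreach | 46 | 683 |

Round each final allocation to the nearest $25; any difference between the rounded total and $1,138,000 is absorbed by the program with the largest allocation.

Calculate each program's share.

Hillcrest Advocacy: $96,225 | Lakeview Youth: $351,575 | Lower Transit: $293,375 | Garrison Workforce: $279,250 | Ashcroft Outreach: $117,575

Totals — headcount 676, clients served 3,266.
Combined weights (75% headcount + 25% clients served): Hillcrest Advocacy 0.0846; Lakeview Youth 0.3090; Lower Transit 0.2578; Garrison Workforce 0.2454; Ashcroft Outreach 0.1033.
Pro-rata amounts: Hillcrest Advocacy 96,223.14; Lakeview Youth 351,587.03; Lower Transit 293,363.02; Garrison Workforce 279,252.55; Ashcroft Outreach 117,574.27.
After rounding ($25): Hillcrest Advocacy $96,225; Lakeview Youth $351,575; Lower Transit $293,375; Garrison Workforce $279,250; Ashcroft Outreach $117,575. Sum = $1,138,000.
No rounding difference to absorb.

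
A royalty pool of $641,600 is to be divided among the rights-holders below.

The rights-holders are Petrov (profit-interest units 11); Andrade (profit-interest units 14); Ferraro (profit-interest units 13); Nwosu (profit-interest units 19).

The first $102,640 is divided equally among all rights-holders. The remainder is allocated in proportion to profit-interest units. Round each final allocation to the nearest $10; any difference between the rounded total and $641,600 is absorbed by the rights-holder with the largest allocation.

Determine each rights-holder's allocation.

Petrov: $129,670 | Andrade: $158,040 | Ferraro: $148,580 | Nwosu: $205,310

$102,640 shared equally gives $25,660 per rights-holder.
Remainder $538,960 by profit-interest units (total 57): Petrov 104,009.82 → $104,010; Andrade 132,376.14 → $132,380; Ferraro 122,920.70 → $122,920; Nwosu 179,653.33 → $179,650.
Totals: Petrov $25,660 + $104,010 = $129,670; Andrade $25,660 + $132,380 = $158,040; Ferraro $25,660 + $122,920 = $148,580; Nwosu $25,660 + $179,650 = $205,310.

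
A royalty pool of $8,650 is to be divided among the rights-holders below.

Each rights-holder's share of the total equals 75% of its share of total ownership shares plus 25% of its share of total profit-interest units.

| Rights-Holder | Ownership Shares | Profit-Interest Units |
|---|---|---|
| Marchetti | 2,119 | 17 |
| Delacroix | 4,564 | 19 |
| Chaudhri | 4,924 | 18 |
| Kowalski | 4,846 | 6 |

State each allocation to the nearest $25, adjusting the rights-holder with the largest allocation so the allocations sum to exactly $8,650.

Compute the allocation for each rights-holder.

Totals — ownership shares 16,453, profit-interest units 60.
Blended shares (75% ownership shares + 25% profit-interest units): Marchetti 0.1674; Delacroix 0.2872; Chaudhri 0.2995; Kowalski 0.2459.
Unrounded shares: Marchetti 1,448.24; Delacroix 2,484.40; Chaudhri 2,590.31; Kowalski 2,127.05.
Rounded to nearest $25: Marchetti $1,450; Delacroix $2,475; Chaudhri $2,600; Kowalski $2,125. Sum = $8,650.
Sum already equals the total — no adjustment.

Marchetti: $1,450 | Delacroix: $2,475 | Chaudhri: $2,600 | Kowalski: $2,125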